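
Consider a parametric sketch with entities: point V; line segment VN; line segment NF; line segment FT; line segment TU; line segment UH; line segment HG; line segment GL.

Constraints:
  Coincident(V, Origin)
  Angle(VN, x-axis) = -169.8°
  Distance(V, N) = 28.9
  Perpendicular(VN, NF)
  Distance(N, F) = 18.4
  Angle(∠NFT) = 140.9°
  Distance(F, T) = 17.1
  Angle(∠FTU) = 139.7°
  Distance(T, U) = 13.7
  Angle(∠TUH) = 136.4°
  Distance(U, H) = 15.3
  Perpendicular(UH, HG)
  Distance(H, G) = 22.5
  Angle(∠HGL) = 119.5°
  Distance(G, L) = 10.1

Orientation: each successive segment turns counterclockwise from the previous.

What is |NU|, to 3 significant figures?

41.9

V is at the origin; VN runs at -169.8° with length 28.9, so N = (-28.4, -5.12). VN is perpendicular to NF, so NF runs at -79.8°; with |NF| = 18.4, F = (-25.2, -23.2). ∠NFT = 140.9° gives FT at -40.7° from the x-axis; with |FT| = 17.1, T = (-12.2, -34.4). ∠FTU = 139.7° gives TU at -0.400° from the x-axis; with |TU| = 13.7, U = (1.48, -34.5). Then |NU| = |U − N| = 41.9.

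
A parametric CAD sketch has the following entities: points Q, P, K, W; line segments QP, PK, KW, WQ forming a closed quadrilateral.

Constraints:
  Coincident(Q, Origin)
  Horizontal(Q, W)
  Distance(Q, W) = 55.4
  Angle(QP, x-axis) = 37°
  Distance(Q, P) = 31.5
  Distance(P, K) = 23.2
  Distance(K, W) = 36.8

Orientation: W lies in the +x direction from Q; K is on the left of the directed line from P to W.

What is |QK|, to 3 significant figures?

54.7

Checks: |PK| = 23.20 ✓; |KW| = 36.80 ✓.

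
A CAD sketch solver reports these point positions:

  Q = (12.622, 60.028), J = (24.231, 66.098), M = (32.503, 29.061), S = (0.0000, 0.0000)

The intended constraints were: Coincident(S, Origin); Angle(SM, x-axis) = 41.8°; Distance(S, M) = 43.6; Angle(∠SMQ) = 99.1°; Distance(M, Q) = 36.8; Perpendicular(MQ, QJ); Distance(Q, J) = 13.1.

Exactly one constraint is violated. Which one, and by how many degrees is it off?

Perpendicular(MQ, QJ) — off by 5.10°.

S = (0.00, 0.00) ✓; SM at 41.80° ✓; |SM| = 43.60 ✓; ∠SMQ = 99.10° ✓; |MQ| = 36.80 ✓; ∠(MQ, QJ) = 95.10° ✗; |QJ| = 13.10 ✓.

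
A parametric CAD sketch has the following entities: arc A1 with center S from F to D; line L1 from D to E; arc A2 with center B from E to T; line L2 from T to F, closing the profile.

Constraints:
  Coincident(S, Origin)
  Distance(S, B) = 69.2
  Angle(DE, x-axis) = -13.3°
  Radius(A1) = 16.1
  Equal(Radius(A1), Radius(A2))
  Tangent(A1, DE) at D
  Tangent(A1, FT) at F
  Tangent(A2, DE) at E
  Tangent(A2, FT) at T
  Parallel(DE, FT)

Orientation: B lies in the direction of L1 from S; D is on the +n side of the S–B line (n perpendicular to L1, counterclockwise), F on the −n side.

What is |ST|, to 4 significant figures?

71.05

Tangency of A1 to both parallel lines with radius 16.1 puts D and F at S ± 16.1·n: D = (3.704, 15.67), F = (-3.704, -15.67). Equal radii place E and T the same way about B: E = B + 16.1·n = (71.05, -0.2513), T = B − 16.1·n = (63.64, -31.59). Then |ST| = |T − S| = 71.05.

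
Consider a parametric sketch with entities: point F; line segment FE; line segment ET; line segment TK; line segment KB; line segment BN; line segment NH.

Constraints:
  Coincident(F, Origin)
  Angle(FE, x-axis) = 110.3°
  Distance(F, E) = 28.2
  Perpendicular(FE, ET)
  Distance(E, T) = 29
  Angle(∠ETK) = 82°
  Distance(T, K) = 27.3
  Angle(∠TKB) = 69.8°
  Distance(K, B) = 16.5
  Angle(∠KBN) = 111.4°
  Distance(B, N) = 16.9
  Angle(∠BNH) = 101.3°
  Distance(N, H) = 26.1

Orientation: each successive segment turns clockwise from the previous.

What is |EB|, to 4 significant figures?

21.99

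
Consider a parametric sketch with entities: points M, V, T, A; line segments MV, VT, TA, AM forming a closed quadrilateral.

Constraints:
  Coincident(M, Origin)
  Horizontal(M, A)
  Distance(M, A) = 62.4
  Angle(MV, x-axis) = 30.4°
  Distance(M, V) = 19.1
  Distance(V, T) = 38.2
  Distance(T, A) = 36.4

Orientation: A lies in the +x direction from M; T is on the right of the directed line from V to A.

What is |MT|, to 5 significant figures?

42.226

M is at the origin; M and A share the same y with |MA| = 62.4 and A in +x, so A = (62.4, 0). MV runs at 30.4° with |MV| = 19.1, so V = (16.474, 9.6652). T is determined by |VT| = 38.2 and |TA| = 36.4 together: it lies at the intersection of circle(V, 38.2) and circle(A, 36.4). With |VA| = 46.932, the foot of the radical line on VA is 24.897 from V and the perpendicular offset is √(38.2² − 24.897²) = 28.972. Taking the right-of-VA solution: T = (34.870, -23.813).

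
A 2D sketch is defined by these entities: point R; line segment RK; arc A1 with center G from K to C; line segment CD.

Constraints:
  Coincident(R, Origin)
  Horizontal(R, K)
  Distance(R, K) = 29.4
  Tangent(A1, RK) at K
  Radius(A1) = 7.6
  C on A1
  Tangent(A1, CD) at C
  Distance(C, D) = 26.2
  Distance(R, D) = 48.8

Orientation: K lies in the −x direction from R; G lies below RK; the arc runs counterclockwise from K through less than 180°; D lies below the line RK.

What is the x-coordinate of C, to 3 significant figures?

-37.0

Checks: R = (0.00, 0.00) ✓; |RK| = 29.40 ✓; |GC| = 7.600 ✓; ∠(GC, CD) = 90.00° ✓; |CD| = 26.20 ✓; |RD| = 48.80 ✓.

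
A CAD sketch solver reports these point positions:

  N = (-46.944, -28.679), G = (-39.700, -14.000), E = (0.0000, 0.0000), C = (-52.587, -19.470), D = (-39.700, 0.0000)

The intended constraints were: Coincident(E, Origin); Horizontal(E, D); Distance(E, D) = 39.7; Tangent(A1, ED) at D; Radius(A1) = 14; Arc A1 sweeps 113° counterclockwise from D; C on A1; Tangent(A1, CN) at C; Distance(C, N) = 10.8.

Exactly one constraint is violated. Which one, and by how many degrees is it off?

Tangent(A1, CN) at C — off by 8.50°.

E = (0.00, 0.00) ✓; E.y = 0.00, D.y = 0.00 ✓; |ED| = 39.70 ✓; ∠(GD, DE) = 90.00° ✓; |GD| = 14.00 ✓; bearing(G→C) − bearing(G→D) = 113.0° ✓; |GC| = 14.00 ✓; ∠(GC, CN) = 81.50° ✗; |CN| = 10.80 ✓.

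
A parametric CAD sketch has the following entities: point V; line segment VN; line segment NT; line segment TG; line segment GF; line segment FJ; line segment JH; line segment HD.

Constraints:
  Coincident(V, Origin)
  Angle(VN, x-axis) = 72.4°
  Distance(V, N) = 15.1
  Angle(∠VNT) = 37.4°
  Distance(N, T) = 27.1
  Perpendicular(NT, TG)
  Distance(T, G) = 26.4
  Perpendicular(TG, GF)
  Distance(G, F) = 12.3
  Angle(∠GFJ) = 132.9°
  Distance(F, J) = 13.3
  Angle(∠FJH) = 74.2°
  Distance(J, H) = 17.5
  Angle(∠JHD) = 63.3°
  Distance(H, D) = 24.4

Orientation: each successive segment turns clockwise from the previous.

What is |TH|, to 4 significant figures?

10.43

∠GFJ = 132.9° gives FJ at 62.70° from the x-axis; with |FJ| = 13.3, J = (-9.160, 3.344). ∠FJH = 74.2° gives JH at -43.10° from the x-axis; with |JH| = 17.5, H = (3.618, -8.613). Then |TH| = |H − T| = 10.43.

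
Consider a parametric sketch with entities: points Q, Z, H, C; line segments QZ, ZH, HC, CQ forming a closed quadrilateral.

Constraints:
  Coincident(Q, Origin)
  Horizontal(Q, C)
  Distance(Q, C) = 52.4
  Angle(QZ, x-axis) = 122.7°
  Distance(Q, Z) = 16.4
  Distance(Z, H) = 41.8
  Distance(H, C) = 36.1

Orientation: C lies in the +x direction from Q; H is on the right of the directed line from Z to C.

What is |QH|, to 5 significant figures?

25.917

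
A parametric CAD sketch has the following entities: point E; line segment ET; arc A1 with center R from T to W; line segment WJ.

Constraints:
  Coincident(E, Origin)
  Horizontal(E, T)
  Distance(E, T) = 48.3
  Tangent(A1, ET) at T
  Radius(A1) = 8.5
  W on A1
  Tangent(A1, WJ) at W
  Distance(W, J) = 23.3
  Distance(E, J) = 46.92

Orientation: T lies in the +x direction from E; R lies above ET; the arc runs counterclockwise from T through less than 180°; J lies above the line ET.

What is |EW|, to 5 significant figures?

55.846

Checks: |RW| = 8.500 ✓; ∠(RW, WJ) = 90.00° ✓; |WJ| = 23.30 ✓; |EJ| = 46.92 ✓.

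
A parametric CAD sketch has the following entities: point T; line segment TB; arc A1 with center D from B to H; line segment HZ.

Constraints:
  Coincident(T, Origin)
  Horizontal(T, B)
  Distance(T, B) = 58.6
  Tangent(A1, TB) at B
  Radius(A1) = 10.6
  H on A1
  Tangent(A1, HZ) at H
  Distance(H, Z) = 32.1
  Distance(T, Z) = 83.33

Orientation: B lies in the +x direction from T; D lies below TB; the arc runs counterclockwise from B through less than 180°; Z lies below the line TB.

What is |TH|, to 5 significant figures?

53.733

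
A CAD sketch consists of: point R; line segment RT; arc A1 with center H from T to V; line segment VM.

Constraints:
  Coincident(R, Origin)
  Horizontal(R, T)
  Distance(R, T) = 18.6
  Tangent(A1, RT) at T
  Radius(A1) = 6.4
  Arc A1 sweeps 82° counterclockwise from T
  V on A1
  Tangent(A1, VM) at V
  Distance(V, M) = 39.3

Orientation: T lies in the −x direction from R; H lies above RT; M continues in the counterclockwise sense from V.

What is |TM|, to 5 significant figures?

45.969

On A1, T sits at bearing -90° from H; an 82° counterclockwise sweep puts V at bearing -8°, so V = H + 6.4·(cos -8°, sin -8°) = (-12.262, 5.5093). Tangency of A1 to VM means the radius HV is perpendicular to VM, so VM runs along (−sin -8°, cos -8°); with |VM| = 39.3, M = (-6.7928, 44.427). Then |TM| = |M − T| = 45.969.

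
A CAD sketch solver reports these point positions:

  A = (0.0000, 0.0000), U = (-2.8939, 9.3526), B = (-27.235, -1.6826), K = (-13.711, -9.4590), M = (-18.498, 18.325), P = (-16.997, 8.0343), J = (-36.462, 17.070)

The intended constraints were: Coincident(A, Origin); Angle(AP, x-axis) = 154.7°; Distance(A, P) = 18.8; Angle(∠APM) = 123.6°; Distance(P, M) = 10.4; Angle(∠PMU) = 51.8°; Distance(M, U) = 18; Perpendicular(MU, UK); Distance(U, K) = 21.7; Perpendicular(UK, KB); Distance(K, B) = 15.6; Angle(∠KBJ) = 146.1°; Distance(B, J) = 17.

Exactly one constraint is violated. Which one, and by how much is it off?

Distance(B, J) = 17 — off by 3.90.

A = (0.00, 0.00) ✓; AP at 154.7° ✓; |AP| = 18.80 ✓; ∠APM = 123.6° ✓; |PM| = 10.40 ✓; ∠PMU = 51.80° ✓; |MU| = 18.00 ✓; ∠(MU, UK) = 90.00° ✓; |UK| = 21.70 ✓; ∠(UK, KB) = 90.00° ✓; |KB| = 15.60 ✓; ∠KBJ = 146.1° ✓; |BJ| = 20.90 ✗.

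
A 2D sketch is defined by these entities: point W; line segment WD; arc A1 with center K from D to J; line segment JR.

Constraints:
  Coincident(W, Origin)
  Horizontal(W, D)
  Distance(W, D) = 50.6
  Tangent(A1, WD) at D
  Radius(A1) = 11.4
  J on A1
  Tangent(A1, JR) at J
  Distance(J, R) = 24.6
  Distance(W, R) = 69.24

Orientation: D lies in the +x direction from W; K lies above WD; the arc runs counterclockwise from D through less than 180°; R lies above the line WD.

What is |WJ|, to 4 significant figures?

63.24

W is at the origin; WD is horizontal with |WD| = 50.6 and D on the +x side, so D = (50.60, 0.000). The tangent condition forces KD to be normal to WD, so K = D + (0, 11.4) = (50.60, 11.40). Since KJ ⟂ JR (tangency), |KR| = √(11.4² + 24.6²) = 27.11 regardless of where J sits on A1. So R lies on both circle(W, 69.24) and circle(K, 27.11); the above-WD intersection is R = (58.27, 37.41). J is the foot of the tangent from R: J = (61.88, 13.07).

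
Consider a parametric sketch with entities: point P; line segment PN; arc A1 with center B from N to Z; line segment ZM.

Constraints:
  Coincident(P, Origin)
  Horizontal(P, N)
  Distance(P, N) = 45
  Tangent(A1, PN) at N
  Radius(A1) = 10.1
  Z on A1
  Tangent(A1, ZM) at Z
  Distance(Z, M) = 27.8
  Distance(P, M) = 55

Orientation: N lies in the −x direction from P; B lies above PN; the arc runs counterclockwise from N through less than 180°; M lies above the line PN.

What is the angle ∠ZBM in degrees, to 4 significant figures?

70.03°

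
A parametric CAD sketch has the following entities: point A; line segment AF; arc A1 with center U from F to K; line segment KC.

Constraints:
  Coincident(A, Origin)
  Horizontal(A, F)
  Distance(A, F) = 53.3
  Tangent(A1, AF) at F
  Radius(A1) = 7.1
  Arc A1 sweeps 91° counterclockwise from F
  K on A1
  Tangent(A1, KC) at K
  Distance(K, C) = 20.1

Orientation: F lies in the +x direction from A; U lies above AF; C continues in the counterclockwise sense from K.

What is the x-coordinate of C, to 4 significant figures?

60.05

On A1, F sits at bearing -90° from U; a 91° counterclockwise sweep puts K at bearing 1°, so K = U + 7.1·(cos 1°, sin 1°) = (60.40, 7.224). Tangency of A1 to KC means the radius UK is perpendicular to KC, so KC runs along (−sin 1°, cos 1°); with |KC| = 20.1, C = (60.05, 27.32). So C.x = 60.05.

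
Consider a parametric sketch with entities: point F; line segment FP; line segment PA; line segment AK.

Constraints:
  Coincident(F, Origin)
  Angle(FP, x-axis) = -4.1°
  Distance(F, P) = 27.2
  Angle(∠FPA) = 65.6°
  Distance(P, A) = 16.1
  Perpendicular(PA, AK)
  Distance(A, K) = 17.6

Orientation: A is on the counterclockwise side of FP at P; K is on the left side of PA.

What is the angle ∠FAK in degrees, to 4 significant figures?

11.11°

F is at the origin; FP runs at -4.1° with length 27.2, so P = 27.2·(cos -4.1°, sin -4.1°) = (27.13, -1.945). ∠FPA = 65.6°, so PA runs at -4.1° + (180° − 65.6°) = 110.3° from the x-axis; with |PA| = 16.1, A = P + 16.1·(cos 110.3°, sin 110.3°) = (21.54, 13.16). PA is perpendicular to AK; with |AK| = 17.6 on the left of PA, K = A + 17.6·(-0.9379, -0.3469) = (5.038, 7.049). Then cos ∠FAK = AF·AK / (|AF||AK|), giving 11.11°.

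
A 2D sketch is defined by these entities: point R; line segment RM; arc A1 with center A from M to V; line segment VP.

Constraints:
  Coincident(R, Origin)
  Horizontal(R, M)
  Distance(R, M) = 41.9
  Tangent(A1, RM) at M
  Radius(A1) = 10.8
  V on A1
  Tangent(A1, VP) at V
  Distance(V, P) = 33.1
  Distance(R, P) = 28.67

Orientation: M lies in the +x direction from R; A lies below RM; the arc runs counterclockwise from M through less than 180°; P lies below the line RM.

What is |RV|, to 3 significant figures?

34.4

R is at the origin; RM is horizontal with |RM| = 41.9 and M on the +x side, so M = (41.9, 0.00). Since A1 is tangent to RM there, AM ⟂ RM, so A = M + (0, -10.8) = (41.9, -10.8). Since AV ⟂ VP (tangency), |AP| = √(10.8² + 33.1²) = 34.8 regardless of where V sits on A1. So P lies on both circle(R, 28.67) and circle(A, 34.8); the below-RM intersection is P = (10.8, -26.5). V is the foot of the tangent from P: V = (34.3, -3.16).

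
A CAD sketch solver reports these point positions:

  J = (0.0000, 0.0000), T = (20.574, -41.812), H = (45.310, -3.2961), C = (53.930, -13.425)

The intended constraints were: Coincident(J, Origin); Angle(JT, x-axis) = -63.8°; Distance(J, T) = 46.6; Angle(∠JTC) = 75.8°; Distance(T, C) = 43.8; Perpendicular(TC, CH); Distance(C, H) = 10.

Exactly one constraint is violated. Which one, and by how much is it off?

Distance(C, H) = 10 — off by 3.30.

J = (0.00, 0.00) ✓; JT at -63.80° ✓; |JT| = 46.60 ✓; ∠JTC = 75.80° ✓; |TC| = 43.80 ✓; ∠(TC, CH) = 90.00° ✓; |CH| = 13.30 ✗.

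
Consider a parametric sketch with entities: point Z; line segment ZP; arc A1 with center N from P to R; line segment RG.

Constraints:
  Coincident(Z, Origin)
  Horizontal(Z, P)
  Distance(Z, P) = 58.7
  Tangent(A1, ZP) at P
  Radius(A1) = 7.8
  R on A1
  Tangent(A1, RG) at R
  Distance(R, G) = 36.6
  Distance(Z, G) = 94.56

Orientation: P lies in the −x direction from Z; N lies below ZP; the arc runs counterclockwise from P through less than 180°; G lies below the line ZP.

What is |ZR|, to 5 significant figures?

64.160

Checks: |NP| = 7.800 ✓; |NR| = 7.800 ✓; ∠(NR, RG) = 90.00° ✓; |RG| = 36.60 ✓; |ZG| = 94.56 ✓.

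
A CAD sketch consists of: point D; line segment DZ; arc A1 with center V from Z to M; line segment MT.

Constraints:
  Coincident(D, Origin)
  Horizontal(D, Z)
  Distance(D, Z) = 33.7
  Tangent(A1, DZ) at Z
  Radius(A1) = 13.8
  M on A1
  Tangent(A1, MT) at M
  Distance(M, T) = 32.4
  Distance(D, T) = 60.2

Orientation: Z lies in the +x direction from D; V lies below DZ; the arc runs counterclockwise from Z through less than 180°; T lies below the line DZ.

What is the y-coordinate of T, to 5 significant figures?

-48.993

Checks: ∠(VZ, ZD) = 90.00° ✓; |VM| = 13.80 ✓; ∠(VM, MT) = 90.00° ✓; |MT| = 32.40 ✓; |DT| = 60.20 ✓.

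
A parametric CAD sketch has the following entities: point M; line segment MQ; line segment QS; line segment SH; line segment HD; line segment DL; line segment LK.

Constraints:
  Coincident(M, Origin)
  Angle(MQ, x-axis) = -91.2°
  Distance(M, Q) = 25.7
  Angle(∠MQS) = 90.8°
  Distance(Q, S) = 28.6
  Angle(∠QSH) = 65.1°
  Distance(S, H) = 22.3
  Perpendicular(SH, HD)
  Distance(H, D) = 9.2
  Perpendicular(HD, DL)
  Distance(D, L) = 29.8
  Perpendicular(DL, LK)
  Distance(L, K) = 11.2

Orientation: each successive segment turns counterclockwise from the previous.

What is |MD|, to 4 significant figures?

14.61

∠QSH = 65.1° gives SH at 112.9° from the x-axis; with |SH| = 22.3, H = (19.37, -6.150). SH ⟂ HD, so HD runs at -157.1°; with |HD| = 9.2, D = (10.89, -9.730). Then |MD| = |D − M| = 14.61.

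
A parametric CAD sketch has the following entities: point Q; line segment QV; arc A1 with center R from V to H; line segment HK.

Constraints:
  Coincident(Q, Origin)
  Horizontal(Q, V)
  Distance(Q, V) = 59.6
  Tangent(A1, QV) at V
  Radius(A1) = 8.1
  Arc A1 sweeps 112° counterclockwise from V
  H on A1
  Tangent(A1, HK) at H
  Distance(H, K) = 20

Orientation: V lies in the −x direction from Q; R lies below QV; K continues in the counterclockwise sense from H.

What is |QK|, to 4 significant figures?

66.60

Q is at the origin; QV is horizontal with |QV| = 59.6 and V on the −x side, so V = (-59.60, 0.000). A1 meets QV tangentially, so RV is at right angles to QV, so R = V + (0, -8.1) = (-59.60, -8.100). On A1, V sits at bearing 90° from R; a 112° counterclockwise sweep puts H at bearing 202°, so H = R + 8.1·(cos 202°, sin 202°) = (-67.11, -11.13). A1 meets HK tangentially, so RH is at right angles to HK, so HK runs along (−sin 202°, cos 202°); with |HK| = 20.0, K = (-59.62, -29.68). Then |QK| = |K − Q| = 66.60.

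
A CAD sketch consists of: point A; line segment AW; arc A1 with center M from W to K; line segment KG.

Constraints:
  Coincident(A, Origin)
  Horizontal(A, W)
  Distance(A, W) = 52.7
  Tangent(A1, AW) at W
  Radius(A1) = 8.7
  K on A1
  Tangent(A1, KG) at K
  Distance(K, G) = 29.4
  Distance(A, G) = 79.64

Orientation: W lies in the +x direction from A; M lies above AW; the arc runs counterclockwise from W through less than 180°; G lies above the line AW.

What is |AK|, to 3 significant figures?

60.8

A is at the origin; A and W share the same y with |AW| = 52.7 and W on the +x side, so W = (52.7, 0.00). Tangency of A1 to AW means the radius MW is perpendicular to AW, so M = W + (0, 8.7) = (52.7, 8.70). Since MK ⟂ KG (tangency), |MG| = √(8.7² + 29.4²) = 30.7 regardless of where K sits on A1. So G lies on both circle(A, 79.64) and circle(M, 30.7); the above-AW intersection is G = (73.1, 31.6). K is the foot of the tangent from G: K = (60.6, 4.99).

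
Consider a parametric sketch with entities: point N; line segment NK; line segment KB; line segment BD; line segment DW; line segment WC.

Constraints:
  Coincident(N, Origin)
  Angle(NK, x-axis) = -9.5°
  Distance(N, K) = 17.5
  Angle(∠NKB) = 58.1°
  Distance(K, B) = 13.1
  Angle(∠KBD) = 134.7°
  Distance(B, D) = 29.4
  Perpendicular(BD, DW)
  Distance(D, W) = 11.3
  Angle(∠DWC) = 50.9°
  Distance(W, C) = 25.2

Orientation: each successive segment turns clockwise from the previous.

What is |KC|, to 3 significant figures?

23.6

N is at the origin; NK runs at -9.5° with length 17.5, so K = (17.3, -2.89). ∠NKB = 58.1° gives KB at -131° from the x-axis; with |KB| = 13.1, B = (8.60, -12.7). ∠KBD = 134.7° gives BD at -177° from the x-axis; with |BD| = 29.4, D = (-20.8, -14.4). BD ⟂ DW, so DW runs at 93.3°; with |DW| = 11.3, W = (-21.4, -3.13). ∠DWC = 50.9° gives WC at -35.8° from the x-axis; with |WC| = 25.2, C = (-0.966, -17.9). Then |KC| = |C − K| = 23.6.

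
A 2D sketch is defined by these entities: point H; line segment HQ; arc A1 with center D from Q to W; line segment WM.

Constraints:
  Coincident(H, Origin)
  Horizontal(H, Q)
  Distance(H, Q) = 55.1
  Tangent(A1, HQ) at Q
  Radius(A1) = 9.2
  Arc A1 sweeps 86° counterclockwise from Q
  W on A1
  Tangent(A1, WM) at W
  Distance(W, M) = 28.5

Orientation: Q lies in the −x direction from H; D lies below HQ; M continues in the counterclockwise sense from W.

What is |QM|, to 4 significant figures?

38.64

H is at the origin; HQ is horizontal with |HQ| = 55.1 and Q on the −x side, so Q = (-55.10, 0.000). Since A1 is tangent to HQ there, DQ ⟂ HQ, so D = Q + (0, -9.2) = (-55.10, -9.200). On A1, Q sits at bearing 90° from D; an 86° counterclockwise sweep puts W at bearing 176°, so W = D + 9.2·(cos 176°, sin 176°) = (-64.28, -8.558). A1 meets WM tangentially, so DW is at right angles to WM, so WM runs along (−sin 176°, cos 176°); with |WM| = 28.5, M = (-66.27, -36.99). Then |QM| = |M − Q| = 38.64.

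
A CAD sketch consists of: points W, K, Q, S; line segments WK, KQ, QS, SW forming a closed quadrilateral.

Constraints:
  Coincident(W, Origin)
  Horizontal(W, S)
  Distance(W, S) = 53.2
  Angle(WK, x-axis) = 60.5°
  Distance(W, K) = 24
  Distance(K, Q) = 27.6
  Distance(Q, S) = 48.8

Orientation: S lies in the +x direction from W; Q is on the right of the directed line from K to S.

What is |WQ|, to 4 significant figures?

7.485

Checks: |KQ| = 27.60 ✓; |QS| = 48.80 ✓.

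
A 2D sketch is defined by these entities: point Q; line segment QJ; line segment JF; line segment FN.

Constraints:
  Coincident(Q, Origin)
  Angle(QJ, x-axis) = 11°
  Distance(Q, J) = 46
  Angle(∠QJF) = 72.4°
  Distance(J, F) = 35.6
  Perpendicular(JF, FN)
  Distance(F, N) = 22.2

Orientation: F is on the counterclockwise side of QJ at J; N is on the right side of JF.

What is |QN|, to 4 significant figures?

69.52

Q is at the origin; QJ runs at 11.0° with length 46.0, so J = 46.0·(cos 11.0°, sin 11.0°) = (45.15, 8.777). ∠QJF = 72.4°, so JF runs at 11.0° + (180° − 72.4°) = 118.6° from the x-axis; with |JF| = 35.6, F = J + 35.6·(cos 118.6°, sin 118.6°) = (28.11, 40.03). JF is perpendicular to FN; with |FN| = 22.2 on the right of JF, N = F + 22.2·(0.8780, 0.4787) = (47.60, 50.66). Then |QN| = |N − Q| = 69.52.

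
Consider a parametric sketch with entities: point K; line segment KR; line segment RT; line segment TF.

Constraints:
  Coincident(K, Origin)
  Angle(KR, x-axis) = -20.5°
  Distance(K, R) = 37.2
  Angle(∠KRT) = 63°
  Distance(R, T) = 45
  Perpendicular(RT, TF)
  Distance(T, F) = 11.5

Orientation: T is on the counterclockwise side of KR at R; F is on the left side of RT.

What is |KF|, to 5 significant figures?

35.479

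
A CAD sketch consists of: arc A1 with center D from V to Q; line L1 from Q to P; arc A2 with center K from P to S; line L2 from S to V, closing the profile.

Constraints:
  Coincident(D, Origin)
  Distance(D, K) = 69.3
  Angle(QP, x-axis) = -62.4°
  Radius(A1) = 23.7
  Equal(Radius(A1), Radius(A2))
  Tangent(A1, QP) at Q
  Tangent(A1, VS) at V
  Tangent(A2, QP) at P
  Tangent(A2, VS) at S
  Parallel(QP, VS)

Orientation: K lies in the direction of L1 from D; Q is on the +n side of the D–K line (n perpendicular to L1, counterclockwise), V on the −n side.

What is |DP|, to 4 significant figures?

73.24

The slot axis is L1's direction at -62.4°, so u = (cos -62.4°, sin -62.4°) = (0.4633, -0.8862) and n = (−sin -62.4°, cos -62.4°) = (0.8862, 0.4633). D is at the origin and K lies 69.3 along u from D, so K = 69.3·u = (32.11, -61.41). Tangency of A1 to both parallel lines with radius 23.7 puts Q and V at D ± 23.7·n: Q = (21.00, 10.98), V = (-21.00, -10.98). Equal radii place P and S the same way about K: P = K + 23.7·n = (53.11, -50.43), S = K − 23.7·n = (11.10, -72.39). Then |DP| = |P − D| = 73.24.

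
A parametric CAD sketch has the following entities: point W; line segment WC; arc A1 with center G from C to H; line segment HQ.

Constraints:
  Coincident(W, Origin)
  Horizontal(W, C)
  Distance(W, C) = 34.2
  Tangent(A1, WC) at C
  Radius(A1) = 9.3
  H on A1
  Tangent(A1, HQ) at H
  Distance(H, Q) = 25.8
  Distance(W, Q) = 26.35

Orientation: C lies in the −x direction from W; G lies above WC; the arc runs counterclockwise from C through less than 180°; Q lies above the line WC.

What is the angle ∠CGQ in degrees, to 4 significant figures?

122.3°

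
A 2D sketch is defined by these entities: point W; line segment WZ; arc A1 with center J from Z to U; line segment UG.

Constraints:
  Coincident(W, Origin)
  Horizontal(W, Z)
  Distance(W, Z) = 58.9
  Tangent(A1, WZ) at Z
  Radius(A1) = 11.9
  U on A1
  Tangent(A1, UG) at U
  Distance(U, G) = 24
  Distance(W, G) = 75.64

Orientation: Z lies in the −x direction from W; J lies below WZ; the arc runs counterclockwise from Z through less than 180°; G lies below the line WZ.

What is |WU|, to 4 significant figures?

71.99

Checks: |JU| = 11.90 ✓; ∠(JU, UG) = 90.00° ✓; |UG| = 24.00 ✓; |WG| = 75.64 ✓.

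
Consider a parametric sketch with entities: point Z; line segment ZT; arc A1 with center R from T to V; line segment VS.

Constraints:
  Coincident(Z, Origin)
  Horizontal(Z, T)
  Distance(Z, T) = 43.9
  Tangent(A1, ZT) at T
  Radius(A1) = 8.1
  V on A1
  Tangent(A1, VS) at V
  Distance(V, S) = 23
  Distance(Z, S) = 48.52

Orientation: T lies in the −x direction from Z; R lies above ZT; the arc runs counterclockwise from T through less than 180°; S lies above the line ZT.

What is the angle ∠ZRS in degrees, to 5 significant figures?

83.850°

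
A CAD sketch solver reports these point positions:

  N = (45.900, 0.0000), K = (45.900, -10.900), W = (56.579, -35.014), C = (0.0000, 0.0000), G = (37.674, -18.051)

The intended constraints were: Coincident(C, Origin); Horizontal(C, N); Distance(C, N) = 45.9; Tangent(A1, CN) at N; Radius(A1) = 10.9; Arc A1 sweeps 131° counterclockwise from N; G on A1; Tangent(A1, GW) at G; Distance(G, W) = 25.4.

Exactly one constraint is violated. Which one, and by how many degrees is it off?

Tangent(A1, GW) at G — off by 7.10°.

C = (0.00, 0.00) ✓; C.y = 0.00, N.y = 0.00 ✓; |CN| = 45.90 ✓; ∠(KN, NC) = 90.00° ✓; |KN| = 10.90 ✓; bearing(K→G) − bearing(K→N) = 131.0° ✓; |KG| = 10.90 ✓; ∠(KG, GW) = 82.90° ✗; |GW| = 25.40 ✓.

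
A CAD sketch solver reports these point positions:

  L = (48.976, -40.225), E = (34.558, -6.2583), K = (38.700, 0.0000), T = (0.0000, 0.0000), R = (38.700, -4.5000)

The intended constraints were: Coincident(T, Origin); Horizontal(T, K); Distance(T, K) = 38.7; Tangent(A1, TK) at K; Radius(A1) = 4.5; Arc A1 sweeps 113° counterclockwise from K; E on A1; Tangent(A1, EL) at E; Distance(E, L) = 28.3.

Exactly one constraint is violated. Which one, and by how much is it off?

Distance(E, L) = 28.3 — off by 8.60.

T = (0.00, 0.00) ✓; T.y = 0.00, K.y = 0.00 ✓; |TK| = 38.70 ✓; ∠(RK, KT) = 90.00° ✓; |RK| = 4.500 ✓; bearing(R→E) − bearing(R→K) = 113.0° ✓; |RE| = 4.500 ✓; ∠(RE, EL) = 90.00° ✓; |EL| = 36.90 ✗.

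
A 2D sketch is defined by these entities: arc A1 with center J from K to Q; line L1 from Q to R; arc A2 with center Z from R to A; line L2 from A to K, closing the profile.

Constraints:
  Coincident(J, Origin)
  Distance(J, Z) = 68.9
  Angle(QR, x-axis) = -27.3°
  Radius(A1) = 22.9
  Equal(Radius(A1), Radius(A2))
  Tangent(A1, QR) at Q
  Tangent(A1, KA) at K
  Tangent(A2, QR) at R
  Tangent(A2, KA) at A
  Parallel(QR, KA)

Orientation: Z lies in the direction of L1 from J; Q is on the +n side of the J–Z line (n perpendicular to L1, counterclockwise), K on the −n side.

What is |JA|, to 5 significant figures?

72.606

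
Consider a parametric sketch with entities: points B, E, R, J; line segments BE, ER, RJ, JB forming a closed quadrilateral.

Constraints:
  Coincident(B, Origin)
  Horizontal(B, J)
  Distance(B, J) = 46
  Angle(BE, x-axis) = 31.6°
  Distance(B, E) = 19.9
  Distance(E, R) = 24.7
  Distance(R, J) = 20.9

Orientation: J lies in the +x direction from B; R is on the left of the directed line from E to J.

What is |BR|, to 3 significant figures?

44.5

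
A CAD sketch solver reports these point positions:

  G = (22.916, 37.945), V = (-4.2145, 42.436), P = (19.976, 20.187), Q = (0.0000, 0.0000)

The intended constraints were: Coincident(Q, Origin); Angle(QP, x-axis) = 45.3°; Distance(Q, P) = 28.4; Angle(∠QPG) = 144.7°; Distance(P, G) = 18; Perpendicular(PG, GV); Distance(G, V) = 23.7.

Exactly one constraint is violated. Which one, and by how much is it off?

Distance(G, V) = 23.7 — off by 3.80.

Q = (0.00, 0.00) ✓; QP at 45.30° ✓; |QP| = 28.40 ✓; ∠QPG = 144.7° ✓; |PG| = 18.00 ✓; ∠(PG, GV) = 90.00° ✓; |GV| = 27.50 ✗.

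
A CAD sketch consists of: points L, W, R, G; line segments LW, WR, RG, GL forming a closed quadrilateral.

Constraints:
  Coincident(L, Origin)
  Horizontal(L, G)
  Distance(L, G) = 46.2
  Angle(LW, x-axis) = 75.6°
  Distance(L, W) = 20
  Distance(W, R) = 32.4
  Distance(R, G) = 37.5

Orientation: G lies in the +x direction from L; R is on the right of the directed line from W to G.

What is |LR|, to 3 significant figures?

16.5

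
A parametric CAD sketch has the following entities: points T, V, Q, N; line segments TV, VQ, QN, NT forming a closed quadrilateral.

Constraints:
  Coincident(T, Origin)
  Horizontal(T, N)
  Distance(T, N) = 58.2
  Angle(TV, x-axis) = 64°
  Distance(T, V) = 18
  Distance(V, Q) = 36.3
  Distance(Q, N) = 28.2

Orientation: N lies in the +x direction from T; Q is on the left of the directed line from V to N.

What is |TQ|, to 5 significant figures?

49.531

Checks: |VQ| = 36.30 ✓; |QN| = 28.20 ✓.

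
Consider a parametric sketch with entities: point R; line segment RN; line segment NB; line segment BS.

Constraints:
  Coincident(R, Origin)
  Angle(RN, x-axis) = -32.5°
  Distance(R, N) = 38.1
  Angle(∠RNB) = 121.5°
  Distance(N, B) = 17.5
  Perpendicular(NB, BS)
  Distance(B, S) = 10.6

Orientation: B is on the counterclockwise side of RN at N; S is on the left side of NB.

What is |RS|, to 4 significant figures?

43.34

R is at the origin; RN runs at -32.5° with length 38.1, so N = 38.1·(cos -32.5°, sin -32.5°) = (32.13, -20.47). ∠RNB = 121.5°, so NB runs at -32.5° + (180° − 121.5°) = 26.00° from the x-axis; with |NB| = 17.5, B = N + 17.5·(cos 26.00°, sin 26.00°) = (47.86, -12.80). NB ⟂ BS; with |BS| = 10.6 on the left of NB, S = B + 10.6·(-0.4384, 0.8988) = (43.22, -3.272). Then |RS| = |S − R| = 43.34.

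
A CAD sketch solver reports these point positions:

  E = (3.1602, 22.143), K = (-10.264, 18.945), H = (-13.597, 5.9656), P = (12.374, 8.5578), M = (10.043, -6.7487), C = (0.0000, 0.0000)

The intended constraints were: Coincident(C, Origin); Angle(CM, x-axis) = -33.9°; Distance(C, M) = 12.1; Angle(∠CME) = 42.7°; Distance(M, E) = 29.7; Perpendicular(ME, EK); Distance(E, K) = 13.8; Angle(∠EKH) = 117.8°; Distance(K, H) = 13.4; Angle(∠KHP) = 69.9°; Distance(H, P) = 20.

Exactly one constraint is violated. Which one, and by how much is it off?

Distance(H, P) = 20 — off by 6.10.

C = (0.00, 0.00) ✓; CM at -33.90° ✓; |CM| = 12.10 ✓; ∠CME = 42.70° ✓; |ME| = 29.70 ✓; ∠(ME, EK) = 90.00° ✓; |EK| = 13.80 ✓; ∠EKH = 117.8° ✓; |KH| = 13.40 ✓; ∠KHP = 69.90° ✓; |HP| = 26.10 ✗.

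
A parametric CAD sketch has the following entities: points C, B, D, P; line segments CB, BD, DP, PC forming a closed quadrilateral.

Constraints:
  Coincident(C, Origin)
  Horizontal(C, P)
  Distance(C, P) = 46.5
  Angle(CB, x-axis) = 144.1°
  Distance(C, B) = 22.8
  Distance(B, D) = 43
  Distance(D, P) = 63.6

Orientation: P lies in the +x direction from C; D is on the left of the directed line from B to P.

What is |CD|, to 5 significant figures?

49.211

C is at the origin; CP is horizontal with |CP| = 46.5 and P in +x, so P = (46.5, 0). CB runs at 144.1° with |CB| = 22.8, so B = (-18.469, 13.369). D is determined by |BD| = 43.0 and |DP| = 63.6 together: it lies at the intersection of circle(B, 43.0) and circle(P, 63.6). With |BP| = 66.330, the foot of the radical line on BP is 16.612 from B and the perpendicular offset is √(43.0² − 16.612²) = 39.662. Taking the left-of-BP solution: D = (5.7961, 48.869).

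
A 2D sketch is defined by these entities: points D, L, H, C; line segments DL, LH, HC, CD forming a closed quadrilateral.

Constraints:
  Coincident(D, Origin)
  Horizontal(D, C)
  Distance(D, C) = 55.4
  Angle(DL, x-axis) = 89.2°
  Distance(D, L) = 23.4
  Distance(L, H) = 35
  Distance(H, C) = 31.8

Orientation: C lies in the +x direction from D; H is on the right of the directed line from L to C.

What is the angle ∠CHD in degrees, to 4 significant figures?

168.9°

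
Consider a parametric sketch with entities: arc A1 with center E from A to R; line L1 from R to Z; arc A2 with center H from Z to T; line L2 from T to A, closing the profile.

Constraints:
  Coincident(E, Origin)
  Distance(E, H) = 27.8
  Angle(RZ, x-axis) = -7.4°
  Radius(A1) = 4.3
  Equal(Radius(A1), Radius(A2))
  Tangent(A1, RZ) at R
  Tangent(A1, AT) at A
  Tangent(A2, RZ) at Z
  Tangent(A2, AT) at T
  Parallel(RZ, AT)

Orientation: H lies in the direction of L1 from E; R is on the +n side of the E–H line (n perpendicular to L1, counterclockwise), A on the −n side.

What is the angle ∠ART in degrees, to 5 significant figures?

72.810°

Tangency of A1 to both parallel lines with radius 4.3 puts R and A at E ± 4.3·n: R = (0.55382, 4.2642), A = (-0.55382, -4.2642). Equal radii place Z and T the same way about H: Z = H + 4.3·n = (28.122, 0.68367), T = H − 4.3·n = (27.015, -7.8447). Then cos ∠ART = RA·RT / (|RA||RT|), giving 72.810°.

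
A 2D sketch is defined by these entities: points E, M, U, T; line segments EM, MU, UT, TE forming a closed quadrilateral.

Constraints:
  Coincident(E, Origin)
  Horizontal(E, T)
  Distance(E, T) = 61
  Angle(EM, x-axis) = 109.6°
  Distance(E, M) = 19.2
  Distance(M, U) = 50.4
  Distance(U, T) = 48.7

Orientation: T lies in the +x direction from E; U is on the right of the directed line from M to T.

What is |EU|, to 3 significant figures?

31.8

E is at the origin; E and T share the same y with |ET| = 61.0 and T in +x, so T = (61.0, 0). EM runs at 109.6° with |EM| = 19.2, so M = (-6.44, 18.1). U is determined by |MU| = 50.4 and |UT| = 48.7 together: it lies at the intersection of circle(M, 50.4) and circle(T, 48.7). With |MT| = 69.8, the foot of the radical line on MT is 36.1 from M and the perpendicular offset is √(50.4² − 36.1²) = 35.2. Taking the right-of-MT solution: U = (19.3, -25.2).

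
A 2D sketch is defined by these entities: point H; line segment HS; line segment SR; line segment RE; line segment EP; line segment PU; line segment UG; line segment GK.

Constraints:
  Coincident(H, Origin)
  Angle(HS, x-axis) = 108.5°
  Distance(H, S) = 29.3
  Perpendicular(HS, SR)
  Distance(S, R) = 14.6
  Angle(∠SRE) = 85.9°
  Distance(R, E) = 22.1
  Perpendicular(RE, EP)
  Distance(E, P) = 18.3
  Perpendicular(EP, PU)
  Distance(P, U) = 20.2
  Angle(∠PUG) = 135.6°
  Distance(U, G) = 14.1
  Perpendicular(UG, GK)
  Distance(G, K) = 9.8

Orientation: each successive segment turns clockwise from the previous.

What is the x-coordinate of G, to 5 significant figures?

-5.6541

H is at the origin; HS runs at 108.5° with length 29.3, so S = (-9.2970, 27.786). The perpendicularity gives SR at right angles to HS, so SR runs at 18.500°; with |SR| = 14.6, R = (4.5485, 32.419). ∠SRE = 85.9° gives RE at -75.600° from the x-axis; with |RE| = 22.1, E = (10.045, 11.013). The perpendicularity gives EP at right angles to RE, so EP runs at -165.60°; with |EP| = 18.3, P = (-7.6805, 6.4618). EP ⟂ PU, so PU runs at 104.40°; with |PU| = 20.2, U = (-12.704, 26.027). ∠PUG = 135.6° gives UG at 60.000° from the x-axis; with |UG| = 14.1, G = (-5.6541, 38.238). So G.x = -5.6541.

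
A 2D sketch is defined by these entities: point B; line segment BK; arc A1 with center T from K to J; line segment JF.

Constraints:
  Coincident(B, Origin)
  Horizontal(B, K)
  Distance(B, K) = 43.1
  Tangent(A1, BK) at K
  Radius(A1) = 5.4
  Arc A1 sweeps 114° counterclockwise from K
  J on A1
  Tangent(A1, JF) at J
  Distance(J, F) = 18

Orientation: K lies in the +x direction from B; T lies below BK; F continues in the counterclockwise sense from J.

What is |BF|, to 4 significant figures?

51.45

On A1, K sits at bearing 90° from T; a 114° counterclockwise sweep puts J at bearing 204°, so J = T + 5.4·(cos 204°, sin 204°) = (38.17, -7.596). A1 meets JF tangentially, so TJ is at right angles to JF, so JF runs along (−sin 204°, cos 204°); with |JF| = 18.0, F = (45.49, -24.04). Then |BF| = |F − B| = 51.45.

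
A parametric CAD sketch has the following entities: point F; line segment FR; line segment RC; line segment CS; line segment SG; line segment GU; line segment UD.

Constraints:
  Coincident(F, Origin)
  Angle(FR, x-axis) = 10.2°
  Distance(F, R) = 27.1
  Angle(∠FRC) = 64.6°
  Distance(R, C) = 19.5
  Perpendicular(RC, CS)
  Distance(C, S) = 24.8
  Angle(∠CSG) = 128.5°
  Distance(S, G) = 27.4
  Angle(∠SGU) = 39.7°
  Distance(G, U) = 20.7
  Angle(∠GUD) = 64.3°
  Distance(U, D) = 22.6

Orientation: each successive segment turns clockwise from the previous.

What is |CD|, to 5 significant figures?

35.360

F is at the origin; FR runs at 10.2° with length 27.1, so R = (26.672, 4.7990). ∠FRC = 64.6° gives RC at -105.20° from the x-axis; with |RC| = 19.5, C = (21.559, -14.019). RC is perpendicular to CS, so CS runs at 164.80°; with |CS| = 24.8, S = (-2.3734, -7.5165). ∠CSG = 128.5° gives SG at 113.30° from the x-axis; with |SG| = 27.4, G = (-13.211, 17.649). ∠SGU = 39.7° gives GU at -27.000° from the x-axis; with |GU| = 20.7, U = (5.2325, 8.2513). ∠GUD = 64.3° gives UD at -142.70° from the x-axis; with |UD| = 22.6, D = (-12.745, -5.4440). Then |CD| = |D − C| = 35.360.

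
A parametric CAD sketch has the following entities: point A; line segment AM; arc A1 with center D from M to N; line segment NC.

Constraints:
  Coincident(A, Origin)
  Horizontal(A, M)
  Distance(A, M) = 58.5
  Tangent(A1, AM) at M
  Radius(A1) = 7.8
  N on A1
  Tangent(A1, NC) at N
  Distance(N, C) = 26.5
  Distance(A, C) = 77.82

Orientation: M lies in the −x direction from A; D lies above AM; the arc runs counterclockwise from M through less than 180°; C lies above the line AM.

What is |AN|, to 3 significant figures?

54.3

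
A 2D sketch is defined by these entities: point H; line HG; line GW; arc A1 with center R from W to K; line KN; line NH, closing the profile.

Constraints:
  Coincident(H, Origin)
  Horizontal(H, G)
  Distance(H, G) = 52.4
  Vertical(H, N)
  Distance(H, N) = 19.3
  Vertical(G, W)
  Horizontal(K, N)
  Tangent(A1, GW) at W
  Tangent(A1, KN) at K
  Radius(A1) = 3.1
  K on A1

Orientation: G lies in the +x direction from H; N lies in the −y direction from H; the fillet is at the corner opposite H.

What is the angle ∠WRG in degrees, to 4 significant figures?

79.17°

H is at the origin; HG is horizontal with |HG| = 52.4 and G on the +x side, so G = (52.40, 0.000). HN is vertical with |HN| = 19.3 and N on the −y side, so N = (0.000, -19.30). The virtual corner opposite H is at (52.40, -19.30). Since A1 is tangent to GW there, RW ⟂ GW and tangency of A1 to KN means the radius RK is perpendicular to KN, with radius 3.1, so the center R sits 3.1 in from both sides at R = (49.30, -16.20). That places the tangent points at W = (52.40, -16.20) on GW and K = (49.30, -19.30) on KN. Then cos ∠WRG = RW·RG / (|RW||RG|), giving 79.17°.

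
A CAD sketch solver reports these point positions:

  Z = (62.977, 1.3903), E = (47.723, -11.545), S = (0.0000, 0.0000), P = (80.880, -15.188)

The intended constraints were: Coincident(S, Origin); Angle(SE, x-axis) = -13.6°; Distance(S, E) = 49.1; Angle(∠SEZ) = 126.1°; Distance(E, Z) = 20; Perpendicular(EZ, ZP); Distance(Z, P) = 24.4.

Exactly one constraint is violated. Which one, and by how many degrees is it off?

Perpendicular(EZ, ZP) — off by 6.90°.

S = (0.00, 0.00) ✓; SE at -13.60° ✓; |SE| = 49.10 ✓; ∠SEZ = 126.1° ✓; |EZ| = 20.00 ✓; ∠(EZ, ZP) = 83.10° ✗; |ZP| = 24.40 ✓.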